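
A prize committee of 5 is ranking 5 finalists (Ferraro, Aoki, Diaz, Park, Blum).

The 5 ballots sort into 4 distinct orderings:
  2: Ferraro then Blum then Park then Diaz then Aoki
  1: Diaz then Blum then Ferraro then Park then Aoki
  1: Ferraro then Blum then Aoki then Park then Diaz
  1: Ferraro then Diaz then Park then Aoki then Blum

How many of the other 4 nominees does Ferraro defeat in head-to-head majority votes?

Ferraro against each rival (5 jurors):
Ferraro vs Aoki: Ferraro preferred on 2+1+1+1 = 5 ballots; Ferraro wins 5–0.
Ferraro vs Diaz: Ferraro preferred on 2+1+1 = 4 ballots; Ferraro wins 4–1.
Ferraro vs Park: Ferraro wins 5–0.
Ferraro vs Blum: 2+1+1 = 4 for Ferraro, 1 for Blum — Ferraro by 4–1.
Ferraro beats Aoki, Diaz, Park, Blum — 4 pairwise wins.

4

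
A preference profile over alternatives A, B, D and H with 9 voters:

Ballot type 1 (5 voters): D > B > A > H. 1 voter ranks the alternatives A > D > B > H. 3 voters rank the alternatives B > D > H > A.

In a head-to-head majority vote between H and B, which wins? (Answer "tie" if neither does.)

B

No ballot ranks H above B: 0.
Ballots ranking B above H: 9 − 0 = 9.
B wins the head-to-head 9–0.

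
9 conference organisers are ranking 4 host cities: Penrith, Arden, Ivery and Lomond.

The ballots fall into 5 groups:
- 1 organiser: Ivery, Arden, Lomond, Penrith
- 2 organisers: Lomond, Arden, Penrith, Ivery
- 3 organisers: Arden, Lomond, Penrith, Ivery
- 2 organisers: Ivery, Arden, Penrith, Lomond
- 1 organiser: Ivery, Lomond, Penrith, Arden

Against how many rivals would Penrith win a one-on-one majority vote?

Penrith against each rival (9 organisers):
Penrith–Arden: Arden 8–1.
Penrith vs Ivery: Penrith, 5–4.
Penrith vs Lomond: Penrith is ranked higher on 2 ballots, Lomond on 7. Lomond wins 7–2.
Penrith beats Ivery; loses to Arden, Lomond — 1 pairwise win.

1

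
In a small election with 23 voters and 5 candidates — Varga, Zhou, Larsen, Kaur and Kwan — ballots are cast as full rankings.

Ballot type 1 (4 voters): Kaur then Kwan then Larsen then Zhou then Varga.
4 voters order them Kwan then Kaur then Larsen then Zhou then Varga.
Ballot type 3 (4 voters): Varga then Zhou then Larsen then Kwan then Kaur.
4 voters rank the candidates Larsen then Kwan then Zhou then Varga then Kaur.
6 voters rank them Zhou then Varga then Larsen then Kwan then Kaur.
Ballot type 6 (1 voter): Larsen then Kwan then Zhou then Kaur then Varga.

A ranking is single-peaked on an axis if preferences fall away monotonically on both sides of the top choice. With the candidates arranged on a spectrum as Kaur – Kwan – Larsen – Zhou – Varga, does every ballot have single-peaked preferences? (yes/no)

Axis positions: Kaur=1, Kwan=2, Larsen=3, Zhou=4, Varga=5.
Ballot type 1 (peak Kaur at position 1): ranking walks positions 1-2-3-4-5, expanding outward from the peak — single-peaked.
Ballot type 2 (peak Kwan at position 2): ranking walks positions 2-1-3-4-5, expanding outward from the peak — single-peaked.
Ballot type 3 (peak Varga at position 5): ranking walks positions 5-4-3-2-1, expanding outward from the peak — single-peaked.
Ballot type 4 (peak Larsen at position 3): ranking walks positions 3-2-4-5-1, expanding outward from the peak — single-peaked.
Ballot type 5 (peak Zhou at position 4): ranking walks positions 4-5-3-2-1, expanding outward from the peak — single-peaked.
Ballot type 6 (peak Larsen at position 3): ranking walks positions 3-2-4-1-5, expanding outward from the peak — single-peaked.
Every ranking is single-peaked on this axis.

yes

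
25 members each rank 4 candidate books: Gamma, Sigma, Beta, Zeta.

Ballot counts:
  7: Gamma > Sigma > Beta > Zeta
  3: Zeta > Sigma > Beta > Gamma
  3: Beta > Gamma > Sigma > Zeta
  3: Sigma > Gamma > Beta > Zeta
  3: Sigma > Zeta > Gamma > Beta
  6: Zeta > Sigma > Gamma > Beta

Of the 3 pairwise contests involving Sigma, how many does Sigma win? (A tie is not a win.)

3

Sigma against each rival (25 members):
Sigma vs Gamma: Sigma, 15–10.
Sigma vs Beta: 22 to 3, Sigma.
Sigma vs Zeta: Sigma wins 16–9.
Sigma beats Gamma, Beta, Zeta — 3 pairwise wins.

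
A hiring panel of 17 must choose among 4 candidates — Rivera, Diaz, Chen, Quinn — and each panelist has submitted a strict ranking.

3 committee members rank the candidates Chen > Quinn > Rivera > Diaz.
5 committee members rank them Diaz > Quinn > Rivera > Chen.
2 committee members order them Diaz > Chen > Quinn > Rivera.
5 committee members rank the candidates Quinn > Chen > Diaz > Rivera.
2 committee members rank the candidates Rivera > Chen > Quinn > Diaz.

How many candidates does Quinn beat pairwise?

3

Quinn against each rival (17 committee members):
Quinn–Rivera: Quinn 15–2.
Quinn vs Diaz: Quinn is ranked higher on 3+5+2 = 10 ballots, Diaz on 7. Quinn wins 10–7.
Quinn vs Chen: Quinn, 10–7.
Quinn beats Rivera, Diaz, Chen — 3 pairwise wins.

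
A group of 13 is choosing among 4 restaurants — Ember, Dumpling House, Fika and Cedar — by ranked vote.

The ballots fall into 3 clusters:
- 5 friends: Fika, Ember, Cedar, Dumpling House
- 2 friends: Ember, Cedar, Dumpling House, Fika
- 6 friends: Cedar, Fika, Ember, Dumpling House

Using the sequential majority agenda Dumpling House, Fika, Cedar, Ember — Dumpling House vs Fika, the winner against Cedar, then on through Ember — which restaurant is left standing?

Round 1: Dumpling House vs Fika — 2–11, Fika advances.
Round 2: Fika vs Cedar — 5–8, Cedar advances.
Round 3: Cedar vs Ember — 6–7, Ember advances.
Ember survives the agenda.

Ember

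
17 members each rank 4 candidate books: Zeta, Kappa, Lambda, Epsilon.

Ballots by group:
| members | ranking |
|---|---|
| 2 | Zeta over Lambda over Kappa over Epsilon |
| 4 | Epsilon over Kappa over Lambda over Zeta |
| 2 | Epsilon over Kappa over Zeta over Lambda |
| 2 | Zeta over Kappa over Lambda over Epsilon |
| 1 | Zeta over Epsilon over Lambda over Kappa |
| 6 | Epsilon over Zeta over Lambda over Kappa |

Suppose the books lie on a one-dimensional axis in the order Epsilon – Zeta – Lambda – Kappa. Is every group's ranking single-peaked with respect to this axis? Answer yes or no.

Axis positions: Epsilon=1, Zeta=2, Lambda=3, Kappa=4.
Group 1 (peak Zeta at position 2): ranking walks positions 2-3-4-1, expanding outward from the peak — single-peaked.
Group 2: ranking walks positions 1-4-3-2; Kappa is ranked above Zeta even though Zeta lies between Kappa and the peak Epsilon on the axis — preferences dip and rise again. Not single-peaked.
Group 3: ranking walks positions 1-4-2-3; Kappa is ranked above Zeta even though Zeta lies between Kappa and the peak Epsilon on the axis — preferences dip and rise again. Not single-peaked.
Group 4: ranking walks positions 2-4-3-1; Kappa is ranked above Lambda even though Lambda lies between Kappa and the peak Zeta on the axis — preferences dip and rise again. Not single-peaked.
Group 5 (peak Zeta at position 2): ranking walks positions 2-1-3-4, expanding outward from the peak — single-peaked.
Group 6 (peak Epsilon at position 1): ranking walks positions 1-2-3-4, expanding outward from the peak — single-peaked.
Group 2 violates single-peakedness, so the profile is not single-peaked on this axis.

no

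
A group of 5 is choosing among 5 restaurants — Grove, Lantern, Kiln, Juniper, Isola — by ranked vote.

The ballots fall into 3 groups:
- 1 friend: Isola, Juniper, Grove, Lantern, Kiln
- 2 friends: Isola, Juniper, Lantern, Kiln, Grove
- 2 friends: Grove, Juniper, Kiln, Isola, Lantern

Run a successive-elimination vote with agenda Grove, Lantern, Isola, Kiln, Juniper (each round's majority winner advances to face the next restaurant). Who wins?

Isola

Round 1: Grove vs Lantern — 3–2, Grove advances.
Round 2: Grove vs Isola — 2–3, Isola advances.
Round 3: Isola vs Kiln — 3–2, Isola advances.
Round 4: Isola vs Juniper — 3–2, Isola advances.
Isola survives the agenda.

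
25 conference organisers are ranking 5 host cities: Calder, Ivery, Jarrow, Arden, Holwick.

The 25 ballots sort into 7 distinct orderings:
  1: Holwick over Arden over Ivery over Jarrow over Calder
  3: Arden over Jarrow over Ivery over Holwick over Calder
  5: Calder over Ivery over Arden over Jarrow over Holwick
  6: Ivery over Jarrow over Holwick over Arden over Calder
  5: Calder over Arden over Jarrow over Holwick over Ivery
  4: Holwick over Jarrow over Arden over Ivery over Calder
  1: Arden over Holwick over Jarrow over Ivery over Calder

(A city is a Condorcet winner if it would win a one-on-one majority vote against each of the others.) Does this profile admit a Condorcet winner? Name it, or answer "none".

Arden

Pairwise majorities:
Calder–Ivery: Ivery 15–10.
Calder vs Jarrow: Jarrow, 15–10.
Calder vs Arden: Arden, 15–10.
Calder–Holwick: Holwick 15–10.
Ivery vs Jarrow: Jarrow, 13–12.
Ivery–Arden: Arden 14–11.
Ivery–Holwick: Ivery 14–11.
Jarrow–Arden: Arden 15–10.
Jarrow vs Holwick: Jarrow wins 19–6.
Arden vs Holwick: Arden, 14–11.
Arden defeats every rival head-to-head and is the Condorcet winner.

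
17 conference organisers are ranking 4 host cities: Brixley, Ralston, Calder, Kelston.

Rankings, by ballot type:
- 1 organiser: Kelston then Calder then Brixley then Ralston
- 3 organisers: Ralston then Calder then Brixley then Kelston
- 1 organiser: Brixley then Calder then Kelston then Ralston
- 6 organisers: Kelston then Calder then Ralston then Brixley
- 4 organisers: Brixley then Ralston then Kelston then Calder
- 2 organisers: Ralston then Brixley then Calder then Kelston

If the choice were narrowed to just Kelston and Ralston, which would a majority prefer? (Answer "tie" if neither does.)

Ralston

Ballots ranking Kelston above Ralston: 1 + 1 + 6 = 8.
Ballots ranking Ralston above Kelston: 17 − 8 = 9.
Ralston wins the head-to-head 9–8.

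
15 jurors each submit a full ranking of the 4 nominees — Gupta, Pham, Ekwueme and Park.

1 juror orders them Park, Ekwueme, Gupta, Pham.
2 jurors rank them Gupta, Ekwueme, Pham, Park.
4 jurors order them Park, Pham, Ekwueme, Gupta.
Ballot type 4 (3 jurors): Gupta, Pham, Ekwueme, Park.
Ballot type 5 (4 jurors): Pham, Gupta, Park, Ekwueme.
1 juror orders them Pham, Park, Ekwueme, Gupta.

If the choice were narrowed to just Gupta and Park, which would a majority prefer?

Ballots ranking Gupta above Park: 2 + 3 + 4 = 9.
Ballots ranking Park above Gupta: 15 − 9 = 6.
Gupta wins the head-to-head 9–6.

Gupta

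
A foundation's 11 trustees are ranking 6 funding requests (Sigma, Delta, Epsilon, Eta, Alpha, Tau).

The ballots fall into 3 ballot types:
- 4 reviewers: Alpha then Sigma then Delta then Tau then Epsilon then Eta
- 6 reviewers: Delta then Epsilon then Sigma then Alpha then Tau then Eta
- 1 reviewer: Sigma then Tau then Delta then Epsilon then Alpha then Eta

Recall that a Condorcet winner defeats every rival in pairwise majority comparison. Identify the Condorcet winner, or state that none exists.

Delta

Head-to-head results (11 reviewers):
Sigma vs Delta: Delta wins 6–5.
Sigma–Epsilon: Epsilon 6–5.
Sigma vs Eta: Sigma, 11–0.
Sigma vs Alpha: Sigma wins 7–4.
Sigma–Tau: Sigma 11–0.
Delta vs Epsilon: Delta, 11–0.
Delta–Eta: Delta 11–0.
Delta vs Alpha: Delta, 7–4.
Delta vs Tau: Delta wins 10–1.
Epsilon vs Eta: Epsilon wins 11–0.
Epsilon vs Alpha: Epsilon wins 7–4.
Epsilon vs Tau: Epsilon wins 6–5.
Eta–Alpha: Alpha 11–0.
Eta vs Tau: Tau, 11–0.
Alpha vs Tau: Alpha wins 10–1.
Delta beats each of Sigma, Epsilon, Eta, Alpha, Tau — Delta is the Condorcet winner.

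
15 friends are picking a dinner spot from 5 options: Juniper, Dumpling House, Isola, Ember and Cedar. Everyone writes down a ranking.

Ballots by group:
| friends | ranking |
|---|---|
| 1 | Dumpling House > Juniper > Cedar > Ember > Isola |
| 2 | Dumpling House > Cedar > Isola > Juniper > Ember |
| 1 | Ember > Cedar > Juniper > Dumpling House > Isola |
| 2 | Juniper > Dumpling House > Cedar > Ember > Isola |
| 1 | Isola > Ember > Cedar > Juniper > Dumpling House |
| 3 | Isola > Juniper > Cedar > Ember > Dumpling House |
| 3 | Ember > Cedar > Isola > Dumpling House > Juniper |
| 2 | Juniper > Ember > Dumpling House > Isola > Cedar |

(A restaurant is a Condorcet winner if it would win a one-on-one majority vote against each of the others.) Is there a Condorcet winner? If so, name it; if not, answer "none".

Check each pair by majority over 15 ballots:
Juniper vs Dumpling House: 1+2+1+3+2 = 9 for Juniper, 6 for Dumpling House — Juniper by 9–6.
Juniper vs Isola: Juniper is ranked higher on 1+1+2+2 = 6 ballots, Isola on 9. Isola wins 9–6.
Juniper vs Ember: Juniper preferred on 1+2+2+3+2 = 10 ballots; Juniper wins 10–5.
Juniper vs Cedar: 1+2+3+2 = 8 for Juniper, 7 for Cedar — Juniper by 8–7.
Dumpling House vs Isola: 8 to 7, Dumpling House.
Dumpling House vs Ember: Dumpling House is ranked higher on 1+2+2 = 5 ballots, Ember on 10. Ember wins 10–5.
Dumpling House vs Cedar: 1+2+2+2 = 7 for Dumpling House, 8 for Cedar — Cedar by 8–7.
Isola vs Ember: Isola preferred on 2+1+3 = 6 ballots; Ember wins 9–6.
Isola vs Cedar: 6 to 9, Cedar.
Ember vs Cedar: 7 to 8, Cedar.
Every restaurant loses at least once (Juniper loses to Isola; Dumpling House loses to Juniper; Isola loses to Dumpling House; Ember loses to Juniper; Cedar loses to Juniper). The majority relation contains the cycle Juniper beats Dumpling House beats Isola beats Juniper, so there is no Condorcet winner.

none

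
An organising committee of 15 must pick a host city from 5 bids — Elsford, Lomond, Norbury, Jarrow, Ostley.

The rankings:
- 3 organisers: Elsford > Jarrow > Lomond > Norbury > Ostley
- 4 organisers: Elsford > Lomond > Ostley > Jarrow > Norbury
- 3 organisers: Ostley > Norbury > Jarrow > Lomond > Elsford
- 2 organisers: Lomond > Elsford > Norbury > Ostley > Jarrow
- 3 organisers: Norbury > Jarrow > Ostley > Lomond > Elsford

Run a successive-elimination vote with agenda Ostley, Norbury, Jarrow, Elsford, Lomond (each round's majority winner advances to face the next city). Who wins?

Round 1: Ostley vs Norbury — 7–8, Norbury advances.
Round 2: Norbury vs Jarrow — 8–7, Norbury advances.
Round 3: Norbury vs Elsford — 6–9, Elsford advances.
Round 4: Elsford vs Lomond — 7–8, Lomond advances.
Lomond survives the agenda.

Lomond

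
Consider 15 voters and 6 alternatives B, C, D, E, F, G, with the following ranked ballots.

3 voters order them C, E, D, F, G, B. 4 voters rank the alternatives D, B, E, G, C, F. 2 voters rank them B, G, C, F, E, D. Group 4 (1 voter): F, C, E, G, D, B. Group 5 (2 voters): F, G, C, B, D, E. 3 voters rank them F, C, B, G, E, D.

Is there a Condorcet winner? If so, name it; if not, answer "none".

Pairwise majorities:
B vs C: C, 9–6.
B vs D: D, 8–7.
B–E: B 11–4.
B vs F: F wins 9–6.
B vs G: B wins 9–6.
C vs D: C wins 11–4.
C–E: C 11–4.
C–F: C 9–6.
C vs G: G, 8–7.
D vs E: E wins 9–6.
D–F: F 8–7.
D vs G: G, 8–7.
E vs F: F wins 8–7.
E vs G: E wins 8–7.
F–G: F 9–6.
No alternative is unbeaten: B loses to C; C loses to G; D loses to C; E loses to B; F loses to C; G loses to B. In particular B > E > D > B is a majority cycle — no Condorcet winner exists.

none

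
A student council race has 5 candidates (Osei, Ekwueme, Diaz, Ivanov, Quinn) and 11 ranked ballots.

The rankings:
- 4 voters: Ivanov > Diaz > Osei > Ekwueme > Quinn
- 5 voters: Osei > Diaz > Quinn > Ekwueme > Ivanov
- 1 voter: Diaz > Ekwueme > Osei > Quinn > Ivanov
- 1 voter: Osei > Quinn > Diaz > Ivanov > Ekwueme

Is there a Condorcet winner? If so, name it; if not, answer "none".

Osei

Check each pair by majority over 11 ballots:
Osei–Ekwueme: Osei 10–1.
Osei vs Diaz: 5+1 = 6 for Osei, 5 for Diaz — Osei by 6–5.
Osei vs Ivanov: Osei is ranked higher on 5+1+1 = 7 ballots, Ivanov on 4. Osei wins 7–4.
Osei–Quinn: Osei 11–0.
Ekwueme–Diaz: Diaz 11–0.
Ekwueme vs Ivanov: Ekwueme wins 6–5.
Ekwueme vs Quinn: Quinn wins 6–5.
Diaz vs Ivanov: 7 to 4, Diaz.
Diaz vs Quinn: Diaz is ranked higher on 4+5+1 = 10 ballots, Quinn on 1. Diaz wins 10–1.
Ivanov vs Quinn: 4 for Ivanov, 7 for Quinn — Quinn by 7–4.
Osei beats each of Ekwueme, Diaz, Ivanov, Quinn — Osei is the Condorcet winner.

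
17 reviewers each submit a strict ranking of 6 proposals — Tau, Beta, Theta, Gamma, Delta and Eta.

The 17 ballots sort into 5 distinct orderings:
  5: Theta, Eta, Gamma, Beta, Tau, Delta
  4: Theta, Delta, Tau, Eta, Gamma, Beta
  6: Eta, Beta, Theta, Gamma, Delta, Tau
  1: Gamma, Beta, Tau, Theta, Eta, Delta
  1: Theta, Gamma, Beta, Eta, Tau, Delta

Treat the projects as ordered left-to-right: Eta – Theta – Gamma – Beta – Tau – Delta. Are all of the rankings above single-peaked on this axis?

Axis positions: Eta=1, Theta=2, Gamma=3, Beta=4, Tau=5, Delta=6.
Ballot type 1 (peak Theta at position 2): ranking walks positions 2-1-3-4-5-6, expanding outward from the peak — single-peaked.
Ballot type 2: ranking walks positions 2-6-5-1-3-4; Delta is ranked above Gamma even though Gamma lies between Delta and the peak Theta on the axis — preferences dip and rise again. Not single-peaked.
Ballot type 3: ranking walks positions 1-4-2-3-6-5; Beta is ranked above Theta even though Theta lies between Beta and the peak Eta on the axis — preferences dip and rise again. Not single-peaked.
Ballot type 4 (peak Gamma at position 3): ranking walks positions 3-4-5-2-1-6, expanding outward from the peak — single-peaked.
Ballot type 5 (peak Theta at position 2): ranking walks positions 2-3-4-1-5-6, expanding outward from the peak — single-peaked.
Ballot type 2 violates single-peakedness, so the profile is not single-peaked on this axis.

no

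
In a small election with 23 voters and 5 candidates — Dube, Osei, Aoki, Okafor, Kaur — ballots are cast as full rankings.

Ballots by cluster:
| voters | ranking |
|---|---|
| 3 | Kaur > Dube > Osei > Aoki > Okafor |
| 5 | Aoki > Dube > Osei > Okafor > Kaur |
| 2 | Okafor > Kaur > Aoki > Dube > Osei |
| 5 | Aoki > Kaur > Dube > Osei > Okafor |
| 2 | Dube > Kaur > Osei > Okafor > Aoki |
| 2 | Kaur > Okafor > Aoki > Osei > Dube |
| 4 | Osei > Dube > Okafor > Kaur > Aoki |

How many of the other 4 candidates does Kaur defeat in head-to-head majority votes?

4

Kaur against each rival (23 voters):
Kaur vs Dube: Kaur preferred on 3+2+5+2 = 12 ballots; Kaur wins 12–11.
Kaur vs Osei: Kaur, 14–9.
Kaur vs Aoki: Kaur, 13–10.
Kaur vs Okafor: Kaur, 12–11.
Kaur beats Dube, Osei, Aoki, Okafor — 4 pairwise wins.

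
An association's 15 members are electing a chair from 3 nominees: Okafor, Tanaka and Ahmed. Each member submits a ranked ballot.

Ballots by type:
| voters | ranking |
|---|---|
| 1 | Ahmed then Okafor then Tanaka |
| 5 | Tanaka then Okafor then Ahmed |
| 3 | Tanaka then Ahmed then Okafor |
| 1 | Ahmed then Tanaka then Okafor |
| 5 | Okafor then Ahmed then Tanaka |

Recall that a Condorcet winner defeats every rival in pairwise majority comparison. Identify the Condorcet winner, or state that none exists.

Check each pair by majority over 15 ballots:
Okafor vs Tanaka: Tanaka, 9–6.
Okafor vs Ahmed: Okafor wins 10–5.
Tanaka vs Ahmed: Tanaka, 8–7.
Tanaka wins every pairwise contest, so Tanaka is the Condorcet winner.

Tanaka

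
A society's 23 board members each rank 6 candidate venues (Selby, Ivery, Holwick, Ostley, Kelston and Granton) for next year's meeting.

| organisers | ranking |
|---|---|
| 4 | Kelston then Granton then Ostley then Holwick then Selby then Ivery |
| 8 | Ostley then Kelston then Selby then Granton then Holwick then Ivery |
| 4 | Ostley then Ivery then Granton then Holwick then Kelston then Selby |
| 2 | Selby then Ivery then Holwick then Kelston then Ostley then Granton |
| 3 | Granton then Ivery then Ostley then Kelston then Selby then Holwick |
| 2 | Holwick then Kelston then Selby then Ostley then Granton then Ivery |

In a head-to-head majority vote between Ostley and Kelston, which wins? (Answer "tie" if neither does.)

Ballots ranking Ostley above Kelston: 8 + 4 + 3 = 15.
Ballots ranking Kelston above Ostley: 23 − 15 = 8.
Ostley wins the head-to-head 15–8.

Ostley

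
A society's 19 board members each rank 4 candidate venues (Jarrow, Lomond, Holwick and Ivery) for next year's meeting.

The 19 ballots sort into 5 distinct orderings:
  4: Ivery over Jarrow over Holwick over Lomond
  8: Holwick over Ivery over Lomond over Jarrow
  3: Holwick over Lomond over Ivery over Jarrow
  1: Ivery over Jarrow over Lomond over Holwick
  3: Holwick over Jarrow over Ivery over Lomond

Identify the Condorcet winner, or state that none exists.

Holwick

Check each pair by majority over 19 ballots:
Jarrow vs Lomond: Jarrow is ranked higher on 4+1+3 = 8 ballots, Lomond on 11. Lomond wins 11–8.
Jarrow vs Holwick: Jarrow preferred on 4+1 = 5 ballots; Holwick wins 14–5.
Jarrow vs Ivery: 3 to 16, Ivery.
Lomond vs Holwick: Lomond is ranked higher on 1 ballot, Holwick on 18. Holwick wins 18–1.
Lomond vs Ivery: Lomond preferred on 3 ballots; Ivery wins 16–3.
Holwick vs Ivery: 8+3+3 = 14 for Holwick, 5 for Ivery — Holwick by 14–5.
Holwick beats each of Jarrow, Lomond, Ivery — Holwick is the Condorcet winner.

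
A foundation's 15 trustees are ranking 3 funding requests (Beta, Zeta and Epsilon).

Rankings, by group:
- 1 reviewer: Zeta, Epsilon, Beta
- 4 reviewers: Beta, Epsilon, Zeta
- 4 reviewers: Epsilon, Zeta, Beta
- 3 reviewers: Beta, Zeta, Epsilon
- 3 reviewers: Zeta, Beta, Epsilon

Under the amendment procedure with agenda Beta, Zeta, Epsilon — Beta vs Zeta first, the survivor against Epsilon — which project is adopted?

Epsilon

Round 1: Beta vs Zeta — 7–8, Zeta advances.
Round 2: Zeta vs Epsilon — 7–8, Epsilon advances.
The agenda winner is Epsilon.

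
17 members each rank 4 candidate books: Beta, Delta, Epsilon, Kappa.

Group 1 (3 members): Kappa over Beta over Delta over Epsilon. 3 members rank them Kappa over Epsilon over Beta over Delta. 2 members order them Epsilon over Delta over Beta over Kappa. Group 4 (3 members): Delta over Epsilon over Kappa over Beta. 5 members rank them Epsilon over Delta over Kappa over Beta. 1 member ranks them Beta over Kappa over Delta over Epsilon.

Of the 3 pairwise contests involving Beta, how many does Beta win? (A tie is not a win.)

0

Beta against each rival (17 members):
Beta vs Delta: Delta wins 10–7.
Beta vs Epsilon: Epsilon wins 13–4.
Beta vs Kappa: Kappa wins 14–3.
Beta beats no one; loses to Delta, Epsilon, Kappa — 0 pairwise wins.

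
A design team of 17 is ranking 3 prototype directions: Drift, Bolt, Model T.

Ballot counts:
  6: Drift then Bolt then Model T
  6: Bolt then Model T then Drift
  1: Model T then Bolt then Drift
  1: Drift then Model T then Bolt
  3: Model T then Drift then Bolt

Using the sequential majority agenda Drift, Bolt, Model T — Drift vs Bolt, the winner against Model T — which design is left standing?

Model T

Round 1: Drift vs Bolt — 10–7, Drift advances.
Round 2: Drift vs Model T — 7–10, Model T advances.
Model T survives the agenda.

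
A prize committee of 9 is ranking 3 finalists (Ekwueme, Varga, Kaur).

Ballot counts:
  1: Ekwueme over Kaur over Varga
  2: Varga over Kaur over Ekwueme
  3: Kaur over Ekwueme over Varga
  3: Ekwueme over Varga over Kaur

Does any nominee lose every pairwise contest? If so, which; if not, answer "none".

none

Pairwise majorities:
Ekwueme–Varga: Ekwueme 7–2.
Ekwueme vs Kaur: 1+3 = 4 for Ekwueme, 5 for Kaur — Kaur by 5–4.
Varga–Kaur: Varga 5–4.
No nominee is winless: Ekwueme beats Varga; Varga beats Kaur; Kaur beats Ekwueme. There is no Condorcet loser.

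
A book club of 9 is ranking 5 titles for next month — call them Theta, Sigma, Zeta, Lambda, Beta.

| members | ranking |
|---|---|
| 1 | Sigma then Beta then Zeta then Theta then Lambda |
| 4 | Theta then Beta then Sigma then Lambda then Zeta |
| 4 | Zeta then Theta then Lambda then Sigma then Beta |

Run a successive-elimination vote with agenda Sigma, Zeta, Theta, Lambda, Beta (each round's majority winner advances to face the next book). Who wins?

Theta

Round 1: Sigma vs Zeta — 5–4, Sigma advances.
Round 2: Sigma vs Theta — 1–8, Theta advances.
Round 3: Theta vs Lambda — 9–0, Theta advances.
Round 4: Theta vs Beta — 8–1, Theta advances.
The agenda winner is Theta.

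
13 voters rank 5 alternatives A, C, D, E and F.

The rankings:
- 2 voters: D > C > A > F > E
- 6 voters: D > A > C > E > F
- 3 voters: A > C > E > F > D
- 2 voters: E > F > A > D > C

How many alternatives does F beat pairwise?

F against each rival (13 voters):
F vs A: 2 to 11, A.
F vs C: C wins 11–2.
F vs D: F is ranked higher on 3+2 = 5 ballots, D on 8. D wins 8–5.
F vs E: E, 11–2.
F beats no one; loses to A, C, D, E — 0 pairwise wins.

0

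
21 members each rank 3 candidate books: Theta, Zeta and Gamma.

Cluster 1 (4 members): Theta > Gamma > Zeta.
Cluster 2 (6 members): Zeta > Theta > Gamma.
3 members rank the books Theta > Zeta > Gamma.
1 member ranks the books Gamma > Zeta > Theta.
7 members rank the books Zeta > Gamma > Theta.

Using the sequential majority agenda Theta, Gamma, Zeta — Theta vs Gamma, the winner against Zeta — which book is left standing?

Zeta

Round 1: Theta vs Gamma — 13–8, Theta advances.
Round 2: Theta vs Zeta — 7–14, Zeta advances.
Zeta survives the agenda.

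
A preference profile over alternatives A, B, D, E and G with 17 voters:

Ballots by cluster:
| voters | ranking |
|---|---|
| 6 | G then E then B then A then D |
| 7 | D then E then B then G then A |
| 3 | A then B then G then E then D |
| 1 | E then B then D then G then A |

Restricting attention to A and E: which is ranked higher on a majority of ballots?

E

Ballots ranking A above E: 3.
Ballots ranking E above A: 17 − 3 = 14.
E wins the head-to-head 14–3.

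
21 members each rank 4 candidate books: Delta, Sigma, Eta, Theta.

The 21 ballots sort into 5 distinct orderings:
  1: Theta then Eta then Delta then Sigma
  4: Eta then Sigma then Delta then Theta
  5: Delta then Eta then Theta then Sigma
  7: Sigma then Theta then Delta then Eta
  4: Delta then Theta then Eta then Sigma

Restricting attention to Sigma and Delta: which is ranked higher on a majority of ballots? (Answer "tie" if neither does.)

Sigma

Ballots ranking Sigma above Delta: 4 + 7 = 11.
Ballots ranking Delta above Sigma: 21 − 11 = 10.
Sigma wins the head-to-head 11–10.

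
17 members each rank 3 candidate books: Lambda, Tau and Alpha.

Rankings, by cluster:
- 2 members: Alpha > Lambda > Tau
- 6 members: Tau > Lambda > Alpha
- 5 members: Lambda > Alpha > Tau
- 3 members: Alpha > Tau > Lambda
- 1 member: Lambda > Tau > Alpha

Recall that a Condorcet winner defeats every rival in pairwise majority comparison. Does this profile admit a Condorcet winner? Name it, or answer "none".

none

Head-to-head results (17 members):
Lambda vs Tau: Lambda preferred on 2+5+1 = 8 ballots; Tau wins 9–8.
Lambda vs Alpha: Lambda preferred on 6+5+1 = 12 ballots; Lambda wins 12–5.
Tau vs Alpha: Tau preferred on 6+1 = 7 ballots; Alpha wins 10–7.
No book is unbeaten: Lambda loses to Tau; Tau loses to Alpha; Alpha loses to Lambda. In particular Lambda beats Alpha beats Tau beats Lambda is a majority cycle — no Condorcet winner exists.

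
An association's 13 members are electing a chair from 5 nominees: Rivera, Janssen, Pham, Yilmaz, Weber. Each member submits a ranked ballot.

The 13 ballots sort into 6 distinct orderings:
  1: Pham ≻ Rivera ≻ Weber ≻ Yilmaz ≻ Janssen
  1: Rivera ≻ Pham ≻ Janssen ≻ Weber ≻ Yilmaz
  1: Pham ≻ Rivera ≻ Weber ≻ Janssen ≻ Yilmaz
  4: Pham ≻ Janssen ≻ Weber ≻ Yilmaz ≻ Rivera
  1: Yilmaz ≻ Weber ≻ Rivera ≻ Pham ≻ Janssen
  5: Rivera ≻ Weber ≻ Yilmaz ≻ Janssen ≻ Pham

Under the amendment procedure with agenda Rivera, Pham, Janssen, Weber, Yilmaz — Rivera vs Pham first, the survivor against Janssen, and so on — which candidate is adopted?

Rivera

Round 1: Rivera vs Pham — 7–6, Rivera advances.
Round 2: Rivera vs Janssen — 9–4, Rivera advances.
Round 3: Rivera vs Weber — 8–5, Rivera advances.
Round 4: Rivera vs Yilmaz — 8–5, Rivera advances.
The agenda winner is Rivera.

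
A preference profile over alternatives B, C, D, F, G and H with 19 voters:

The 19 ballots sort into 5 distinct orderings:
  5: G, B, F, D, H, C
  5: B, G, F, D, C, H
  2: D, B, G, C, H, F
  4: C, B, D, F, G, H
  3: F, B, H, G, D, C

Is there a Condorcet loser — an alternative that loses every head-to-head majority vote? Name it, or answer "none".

H

Pairwise majorities:
B vs C: 15 to 4, B.
B vs D: B preferred on 5+5+4+3 = 17 ballots; B wins 17–2.
B vs F: B is ranked higher on 5+5+2+4 = 16 ballots, F on 3. B wins 16–3.
B vs G: B wins 14–5.
B vs H: B is ranked higher on 5+5+2+4+3 = 19 ballots, H on 0. B wins 19–0.
C vs D: D wins 15–4.
C vs F: 6 to 13, F.
C vs G: 4 to 15, G.
C vs H: C is ranked higher on 5+2+4 = 11 ballots, H on 8. C wins 11–8.
D vs F: D is ranked higher on 2+4 = 6 ballots, F on 13. F wins 13–6.
D–G: G 13–6.
D vs H: D preferred on 5+5+2+4 = 16 ballots; D wins 16–3.
F vs G: 7 to 12, G.
F vs H: 17 to 2, F.
G vs H: G wins 16–3.
H is beaten in every head-to-head and is the Condorcet loser.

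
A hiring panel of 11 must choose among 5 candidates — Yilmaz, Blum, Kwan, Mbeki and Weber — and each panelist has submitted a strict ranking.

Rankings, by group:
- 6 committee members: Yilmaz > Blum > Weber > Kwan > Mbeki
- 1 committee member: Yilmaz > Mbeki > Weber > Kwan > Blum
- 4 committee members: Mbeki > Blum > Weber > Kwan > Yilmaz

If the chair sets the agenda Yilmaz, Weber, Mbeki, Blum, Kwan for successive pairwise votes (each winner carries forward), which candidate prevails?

Round 1: Yilmaz vs Weber — 7–4, Yilmaz advances.
Round 2: Yilmaz vs Mbeki — 7–4, Yilmaz advances.
Round 3: Yilmaz vs Blum — 7–4, Yilmaz advances.
Round 4: Yilmaz vs Kwan — 7–4, Yilmaz advances.
The agenda winner is Yilmaz.

Yilmaz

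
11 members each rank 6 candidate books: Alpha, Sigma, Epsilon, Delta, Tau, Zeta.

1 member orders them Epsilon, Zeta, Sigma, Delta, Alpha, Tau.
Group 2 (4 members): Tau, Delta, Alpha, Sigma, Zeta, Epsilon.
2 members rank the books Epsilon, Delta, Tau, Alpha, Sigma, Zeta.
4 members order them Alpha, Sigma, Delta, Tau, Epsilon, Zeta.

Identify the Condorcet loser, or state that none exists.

Pairwise majorities:
Alpha vs Sigma: Alpha wins 10–1.
Alpha vs Epsilon: Alpha is ranked higher on 4+4 = 8 ballots, Epsilon on 3. Alpha wins 8–3.
Alpha vs Delta: 4 for Alpha, 7 for Delta — Delta by 7–4.
Alpha vs Tau: Alpha preferred on 1+4 = 5 ballots; Tau wins 6–5.
Alpha vs Zeta: 10 to 1, Alpha.
Sigma–Epsilon: Sigma 8–3.
Sigma vs Delta: Sigma is ranked higher on 1+4 = 5 ballots, Delta on 6. Delta wins 6–5.
Sigma vs Tau: 1+4 = 5 for Sigma, 6 for Tau — Tau by 6–5.
Sigma vs Zeta: Sigma wins 10–1.
Epsilon vs Delta: 3 to 8, Delta.
Epsilon–Tau: Tau 8–3.
Epsilon vs Zeta: Epsilon is ranked higher on 1+2+4 = 7 ballots, Zeta on 4. Epsilon wins 7–4.
Delta–Tau: Delta 7–4.
Delta vs Zeta: Delta is ranked higher on 4+2+4 = 10 ballots, Zeta on 1. Delta wins 10–1.
Tau vs Zeta: Tau, 10–1.
Zeta loses to every other book — it is the Condorcet loser.

Zeta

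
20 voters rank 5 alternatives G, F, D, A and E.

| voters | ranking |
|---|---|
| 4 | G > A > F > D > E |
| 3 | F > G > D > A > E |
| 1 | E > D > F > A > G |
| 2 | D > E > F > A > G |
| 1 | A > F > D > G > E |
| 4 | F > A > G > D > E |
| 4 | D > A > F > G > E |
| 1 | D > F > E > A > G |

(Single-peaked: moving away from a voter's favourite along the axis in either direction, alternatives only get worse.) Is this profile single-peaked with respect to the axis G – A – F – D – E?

Axis positions: G=1, A=2, F=3, D=4, E=5.
Faction 1 (peak G at position 1): ranking walks positions 1-2-3-4-5, expanding outward from the peak — single-peaked.
Faction 2: ranking walks positions 3-1-4-2-5; G is ranked above A even though A lies between G and the peak F on the axis — preferences dip and rise again. Not single-peaked.
Faction 3 (peak E at position 5): ranking walks positions 5-4-3-2-1, expanding outward from the peak — single-peaked.
Faction 4 (peak D at position 4): ranking walks positions 4-5-3-2-1, expanding outward from the peak — single-peaked.
Faction 5 (peak A at position 2): ranking walks positions 2-3-4-1-5, expanding outward from the peak — single-peaked.
Faction 6 (peak F at position 3): ranking walks positions 3-2-1-4-5, expanding outward from the peak — single-peaked.
Faction 7: ranking walks positions 4-2-3-1-5; A is ranked above F even though F lies between A and the peak D on the axis — preferences dip and rise again. Not single-peaked.
Faction 8 (peak D at position 4): ranking walks positions 4-3-5-2-1, expanding outward from the peak — single-peaked.
Faction 2 violates single-peakedness, so the profile is not single-peaked on this axis.

no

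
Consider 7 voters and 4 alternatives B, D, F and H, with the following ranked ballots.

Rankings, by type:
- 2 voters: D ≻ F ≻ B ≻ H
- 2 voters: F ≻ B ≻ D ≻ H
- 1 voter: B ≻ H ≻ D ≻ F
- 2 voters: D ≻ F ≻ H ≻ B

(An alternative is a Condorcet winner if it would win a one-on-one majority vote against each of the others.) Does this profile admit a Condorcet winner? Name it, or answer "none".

D

Check each pair by majority over 7 ballots:
B–D: D 4–3.
B–F: F 6–1.
B vs H: 5 to 2, B.
D vs F: D is ranked higher on 2+1+2 = 5 ballots, F on 2. D wins 5–2.
D vs H: D, 6–1.
F vs H: 2+2+2 = 6 for F, 1 for H — F by 6–1.
D beats each of B, F, H — D is the Condorcet winner.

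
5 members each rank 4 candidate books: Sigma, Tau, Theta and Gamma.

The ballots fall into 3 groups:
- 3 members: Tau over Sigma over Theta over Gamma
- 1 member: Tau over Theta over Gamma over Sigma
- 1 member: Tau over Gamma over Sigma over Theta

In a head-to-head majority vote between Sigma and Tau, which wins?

Tau

No ballot ranks Sigma above Tau: 0.
Ballots ranking Tau above Sigma: 5 − 0 = 5.
Tau wins the head-to-head 5–0.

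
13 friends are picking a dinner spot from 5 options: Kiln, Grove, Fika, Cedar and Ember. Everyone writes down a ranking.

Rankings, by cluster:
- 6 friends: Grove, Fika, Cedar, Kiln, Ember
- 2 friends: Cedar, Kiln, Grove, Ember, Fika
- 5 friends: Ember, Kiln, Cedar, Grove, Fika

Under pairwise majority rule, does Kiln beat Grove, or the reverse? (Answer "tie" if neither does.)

Ballots ranking Kiln above Grove: 2 + 5 = 7.
Ballots ranking Grove above Kiln: 13 − 7 = 6.
Kiln wins the head-to-head 7–6.

Kiln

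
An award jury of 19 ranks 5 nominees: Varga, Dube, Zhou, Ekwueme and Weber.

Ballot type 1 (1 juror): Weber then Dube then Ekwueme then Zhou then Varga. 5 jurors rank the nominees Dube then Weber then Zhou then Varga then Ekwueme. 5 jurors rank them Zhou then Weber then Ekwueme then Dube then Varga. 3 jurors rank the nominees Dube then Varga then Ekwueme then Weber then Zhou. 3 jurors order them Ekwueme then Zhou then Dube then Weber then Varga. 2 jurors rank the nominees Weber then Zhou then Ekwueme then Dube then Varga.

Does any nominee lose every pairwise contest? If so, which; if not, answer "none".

Varga

Head-to-head results (19 jurors):
Varga vs Dube: 0 to 19, Dube.
Varga vs Zhou: Varga is ranked higher on 3 ballots, Zhou on 16. Zhou wins 16–3.
Varga vs Ekwueme: Ekwueme, 11–8.
Varga vs Weber: 3 for Varga, 16 for Weber — Weber by 16–3.
Dube vs Zhou: Zhou, 10–9.
Dube–Ekwueme: Ekwueme 10–9.
Dube–Weber: Dube 11–8.
Zhou vs Ekwueme: Zhou, 12–7.
Zhou vs Weber: Weber wins 11–8.
Ekwueme vs Weber: 3+3 = 6 for Ekwueme, 13 for Weber — Weber by 13–6.
Varga is beaten in every head-to-head and is the Condorcet loser.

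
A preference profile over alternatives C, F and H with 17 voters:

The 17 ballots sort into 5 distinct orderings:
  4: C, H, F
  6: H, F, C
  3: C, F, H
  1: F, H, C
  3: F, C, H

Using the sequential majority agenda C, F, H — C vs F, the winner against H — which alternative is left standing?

H

Round 1: C vs F — 7–10, F advances.
Round 2: F vs H — 7–10, H advances.
The agenda winner is H.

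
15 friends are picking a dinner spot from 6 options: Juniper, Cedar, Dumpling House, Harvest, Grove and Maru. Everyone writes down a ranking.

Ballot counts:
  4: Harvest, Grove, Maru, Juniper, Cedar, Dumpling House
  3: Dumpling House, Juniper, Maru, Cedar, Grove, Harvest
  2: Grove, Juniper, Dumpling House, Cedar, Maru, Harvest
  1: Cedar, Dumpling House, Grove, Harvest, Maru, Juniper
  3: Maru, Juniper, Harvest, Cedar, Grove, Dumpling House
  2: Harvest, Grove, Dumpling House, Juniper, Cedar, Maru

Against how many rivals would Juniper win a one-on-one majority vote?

3

Juniper against each rival (15 friends):
Juniper vs Cedar: Juniper, 14–1.
Juniper vs Dumpling House: Juniper is ranked higher on 4+2+3 = 9 ballots, Dumpling House on 6. Juniper wins 9–6.
Juniper vs Harvest: Juniper preferred on 3+2+3 = 8 ballots; Juniper wins 8–7.
Juniper vs Grove: 3+3 = 6 for Juniper, 9 for Grove — Grove by 9–6.
Juniper vs Maru: Juniper preferred on 3+2+2 = 7 ballots; Maru wins 8–7.
Juniper beats Cedar, Dumpling House, Harvest; loses to Grove, Maru — 3 pairwise wins.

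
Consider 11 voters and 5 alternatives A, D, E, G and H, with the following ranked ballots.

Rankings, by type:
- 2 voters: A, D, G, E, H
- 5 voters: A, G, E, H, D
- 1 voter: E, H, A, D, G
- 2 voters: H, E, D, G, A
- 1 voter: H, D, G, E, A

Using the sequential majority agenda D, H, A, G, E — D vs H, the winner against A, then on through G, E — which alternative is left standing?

A

Round 1: D vs H — 2–9, H advances.
Round 2: H vs A — 4–7, A advances.
Round 3: A vs G — 8–3, A advances.
Round 4: A vs E — 7–4, A advances.
A survives the agenda.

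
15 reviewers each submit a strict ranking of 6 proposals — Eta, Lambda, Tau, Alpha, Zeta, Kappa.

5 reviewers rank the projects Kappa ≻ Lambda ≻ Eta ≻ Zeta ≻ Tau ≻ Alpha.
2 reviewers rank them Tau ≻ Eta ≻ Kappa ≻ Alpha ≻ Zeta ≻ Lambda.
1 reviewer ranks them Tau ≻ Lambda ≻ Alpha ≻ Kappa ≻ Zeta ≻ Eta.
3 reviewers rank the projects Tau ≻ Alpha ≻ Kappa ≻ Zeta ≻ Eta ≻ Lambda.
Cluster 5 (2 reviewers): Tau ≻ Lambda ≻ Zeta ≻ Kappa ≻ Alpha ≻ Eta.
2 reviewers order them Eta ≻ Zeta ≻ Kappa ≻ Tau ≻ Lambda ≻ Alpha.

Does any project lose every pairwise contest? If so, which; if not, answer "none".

Head-to-head results (15 reviewers):
Eta vs Lambda: Eta preferred on 2+3+2 = 7 ballots; Lambda wins 8–7.
Eta vs Tau: 7 to 8, Tau.
Eta–Alpha: Eta 9–6.
Eta vs Zeta: 9 to 6, Eta.
Eta vs Kappa: 2+2 = 4 for Eta, 11 for Kappa — Kappa by 11–4.
Lambda vs Tau: Lambda is ranked higher on 5 ballots, Tau on 10. Tau wins 10–5.
Lambda vs Alpha: 10 to 5, Lambda.
Lambda vs Zeta: 5+1+2 = 8 for Lambda, 7 for Zeta — Lambda by 8–7.
Lambda vs Kappa: Kappa, 12–3.
Tau vs Alpha: 5+2+1+3+2+2 = 15 for Tau, 0 for Alpha — Tau by 15–0.
Tau vs Zeta: Tau, 8–7.
Tau vs Kappa: 2+1+3+2 = 8 for Tau, 7 for Kappa — Tau by 8–7.
Alpha vs Zeta: Alpha is ranked higher on 2+1+3 = 6 ballots, Zeta on 9. Zeta wins 9–6.
Alpha vs Kappa: Kappa, 11–4.
Zeta vs Kappa: 4 to 11, Kappa.
Alpha loses to every other project — it is the Condorcet loser.

Alpha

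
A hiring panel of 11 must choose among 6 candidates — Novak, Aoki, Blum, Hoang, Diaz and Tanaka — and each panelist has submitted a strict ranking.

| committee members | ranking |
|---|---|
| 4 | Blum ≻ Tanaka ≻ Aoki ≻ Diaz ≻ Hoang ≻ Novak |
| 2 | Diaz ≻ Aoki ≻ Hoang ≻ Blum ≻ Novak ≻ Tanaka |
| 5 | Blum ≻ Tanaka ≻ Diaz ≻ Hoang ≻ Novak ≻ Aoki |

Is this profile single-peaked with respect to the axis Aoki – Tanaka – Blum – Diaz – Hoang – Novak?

Axis positions: Aoki=1, Tanaka=2, Blum=3, Diaz=4, Hoang=5, Novak=6.
Group 1 (peak Blum at position 3): ranking walks positions 3-2-1-4-5-6, expanding outward from the peak — single-peaked.
Group 2: ranking walks positions 4-1-5-3-6-2; Aoki is ranked above Blum even though Blum lies between Aoki and the peak Diaz on the axis — preferences dip and rise again. Not single-peaked.
Group 3 (peak Blum at position 3): ranking walks positions 3-2-4-5-6-1, expanding outward from the peak — single-peaked.
Group 2 violates single-peakedness, so the profile is not single-peaked on this axis.

no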